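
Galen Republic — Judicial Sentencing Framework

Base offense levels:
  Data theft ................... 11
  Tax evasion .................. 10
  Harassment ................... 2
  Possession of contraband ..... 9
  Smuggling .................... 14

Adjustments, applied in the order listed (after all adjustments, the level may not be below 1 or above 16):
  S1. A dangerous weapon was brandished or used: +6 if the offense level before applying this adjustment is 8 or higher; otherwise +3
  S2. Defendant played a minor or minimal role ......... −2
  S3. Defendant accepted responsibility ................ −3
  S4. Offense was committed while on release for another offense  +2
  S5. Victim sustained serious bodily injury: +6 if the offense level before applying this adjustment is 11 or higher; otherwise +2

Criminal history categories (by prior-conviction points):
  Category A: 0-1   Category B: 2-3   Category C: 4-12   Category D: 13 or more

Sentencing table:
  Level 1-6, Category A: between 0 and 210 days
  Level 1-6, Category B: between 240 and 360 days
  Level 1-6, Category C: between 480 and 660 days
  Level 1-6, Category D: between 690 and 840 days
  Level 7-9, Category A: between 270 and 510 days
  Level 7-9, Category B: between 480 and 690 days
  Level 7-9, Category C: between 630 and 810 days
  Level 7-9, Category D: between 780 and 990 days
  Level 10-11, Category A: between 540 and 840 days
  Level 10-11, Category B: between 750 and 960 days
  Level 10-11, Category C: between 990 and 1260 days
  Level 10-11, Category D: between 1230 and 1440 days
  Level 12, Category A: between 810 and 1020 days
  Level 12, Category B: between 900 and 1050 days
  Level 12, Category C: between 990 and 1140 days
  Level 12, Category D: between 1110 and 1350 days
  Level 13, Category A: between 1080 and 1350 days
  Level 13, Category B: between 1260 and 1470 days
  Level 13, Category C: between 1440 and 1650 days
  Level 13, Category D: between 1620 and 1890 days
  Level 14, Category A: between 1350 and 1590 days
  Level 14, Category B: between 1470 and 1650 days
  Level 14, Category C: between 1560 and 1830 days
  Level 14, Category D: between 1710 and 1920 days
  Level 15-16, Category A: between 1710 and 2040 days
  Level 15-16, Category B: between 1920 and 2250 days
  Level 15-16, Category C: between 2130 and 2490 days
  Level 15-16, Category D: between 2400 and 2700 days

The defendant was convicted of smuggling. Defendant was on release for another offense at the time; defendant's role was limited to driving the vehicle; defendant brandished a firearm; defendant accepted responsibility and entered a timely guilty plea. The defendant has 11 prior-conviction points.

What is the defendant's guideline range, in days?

Base offense level for smuggling: 14.
S1 applies (level before this adjustment is 14 ≥ 8, so +6): 14 + 6 = 20.
S2 applies: 20 − 2 = 18.
S3 applies: 18 − 3 = 15.
S4 applies: 15 + 2 = 17.
S5 does not apply.
Level 17 exceeds the maximum of 16; capped at 16.
Final offense level: 16.
Criminal history: 11 prior points → Category C (4-12).
Level 16 falls in the 15-16 band.
Grid: Level 15-16 × Category C = 2130-2490 days.

2130-2490 days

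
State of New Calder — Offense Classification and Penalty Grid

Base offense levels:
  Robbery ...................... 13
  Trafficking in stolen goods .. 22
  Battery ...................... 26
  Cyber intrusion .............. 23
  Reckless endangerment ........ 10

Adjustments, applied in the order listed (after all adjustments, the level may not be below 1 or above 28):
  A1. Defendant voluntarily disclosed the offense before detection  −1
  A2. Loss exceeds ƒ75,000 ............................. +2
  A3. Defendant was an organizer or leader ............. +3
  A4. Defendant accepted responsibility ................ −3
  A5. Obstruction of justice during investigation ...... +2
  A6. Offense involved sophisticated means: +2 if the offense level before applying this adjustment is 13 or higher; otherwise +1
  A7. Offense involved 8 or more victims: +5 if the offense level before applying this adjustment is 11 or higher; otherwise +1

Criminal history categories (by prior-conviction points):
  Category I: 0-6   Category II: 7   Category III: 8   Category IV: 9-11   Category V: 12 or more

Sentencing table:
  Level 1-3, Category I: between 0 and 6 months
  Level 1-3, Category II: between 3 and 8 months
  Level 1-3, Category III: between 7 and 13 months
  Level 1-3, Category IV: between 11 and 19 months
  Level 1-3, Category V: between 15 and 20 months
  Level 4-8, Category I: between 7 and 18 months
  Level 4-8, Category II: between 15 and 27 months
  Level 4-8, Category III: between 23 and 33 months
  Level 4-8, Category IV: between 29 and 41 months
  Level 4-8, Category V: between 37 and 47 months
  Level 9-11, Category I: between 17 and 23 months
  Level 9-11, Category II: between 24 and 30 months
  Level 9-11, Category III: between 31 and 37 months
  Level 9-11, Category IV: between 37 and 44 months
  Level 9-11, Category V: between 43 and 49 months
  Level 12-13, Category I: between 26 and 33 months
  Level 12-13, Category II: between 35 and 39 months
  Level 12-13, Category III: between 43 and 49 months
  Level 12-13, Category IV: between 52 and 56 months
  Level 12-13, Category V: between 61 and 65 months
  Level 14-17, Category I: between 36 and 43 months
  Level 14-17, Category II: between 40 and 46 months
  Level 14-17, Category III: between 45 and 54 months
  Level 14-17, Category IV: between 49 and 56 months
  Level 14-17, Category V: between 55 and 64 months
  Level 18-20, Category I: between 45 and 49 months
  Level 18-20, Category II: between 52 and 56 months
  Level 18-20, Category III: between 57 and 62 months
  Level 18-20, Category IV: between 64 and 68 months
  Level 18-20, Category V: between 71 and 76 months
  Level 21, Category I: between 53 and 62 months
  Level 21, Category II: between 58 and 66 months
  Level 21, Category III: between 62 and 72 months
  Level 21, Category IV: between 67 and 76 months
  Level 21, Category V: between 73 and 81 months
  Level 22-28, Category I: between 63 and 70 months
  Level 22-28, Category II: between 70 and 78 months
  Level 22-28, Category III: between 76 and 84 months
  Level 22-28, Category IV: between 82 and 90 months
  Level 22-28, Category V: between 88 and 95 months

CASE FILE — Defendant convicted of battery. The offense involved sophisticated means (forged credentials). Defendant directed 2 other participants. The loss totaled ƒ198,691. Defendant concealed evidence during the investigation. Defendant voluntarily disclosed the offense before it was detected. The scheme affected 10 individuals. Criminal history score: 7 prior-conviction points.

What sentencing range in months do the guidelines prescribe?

Base offense level for battery: 26.
A1 applies: 26 − 1 = 25.
A2 applies: 25 + 2 = 27.
A3 applies: 27 + 3 = 30.
A4 does not apply.
A5 applies: 30 + 2 = 32.
A6 applies (level before this adjustment is 32 ≥ 13, so +2): 32 + 2 = 34.
A7 applies (level before this adjustment is 34 ≥ 11, so +5): 34 + 5 = 39.
Level 39 exceeds the maximum of 28; capped at 28.
Final offense level: 28.
Criminal history: 7 prior points → Category II (7).
Level 28 falls in the 22-28 band.
Grid: Level 22-28 × Category II = 70-78 months.

70-78 months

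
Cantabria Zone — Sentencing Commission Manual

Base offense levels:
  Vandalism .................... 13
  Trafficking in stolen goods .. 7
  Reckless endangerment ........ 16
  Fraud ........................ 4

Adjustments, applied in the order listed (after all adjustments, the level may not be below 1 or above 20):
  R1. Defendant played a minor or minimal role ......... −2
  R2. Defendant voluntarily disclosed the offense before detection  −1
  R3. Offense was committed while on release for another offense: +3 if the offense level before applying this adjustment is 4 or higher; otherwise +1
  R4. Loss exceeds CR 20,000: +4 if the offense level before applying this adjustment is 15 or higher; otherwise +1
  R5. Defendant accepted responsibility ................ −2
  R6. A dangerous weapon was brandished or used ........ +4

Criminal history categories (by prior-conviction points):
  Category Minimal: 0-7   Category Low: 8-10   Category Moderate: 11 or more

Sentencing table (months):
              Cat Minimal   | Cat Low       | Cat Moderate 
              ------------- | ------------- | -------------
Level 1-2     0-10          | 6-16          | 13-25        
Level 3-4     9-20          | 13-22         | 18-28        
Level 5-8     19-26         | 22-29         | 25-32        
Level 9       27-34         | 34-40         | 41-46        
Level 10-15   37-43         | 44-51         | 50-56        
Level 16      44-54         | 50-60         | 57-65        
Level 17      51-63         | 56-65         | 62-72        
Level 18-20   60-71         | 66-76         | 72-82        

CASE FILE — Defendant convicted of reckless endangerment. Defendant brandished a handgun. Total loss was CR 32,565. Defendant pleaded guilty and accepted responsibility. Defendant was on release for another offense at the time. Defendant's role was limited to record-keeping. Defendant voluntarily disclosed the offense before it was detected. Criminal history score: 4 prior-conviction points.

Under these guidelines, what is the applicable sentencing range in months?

60-71 months

Base offense level for reckless endangerment: 16.
R1 applies: 16 − 2 = 14.
R2 applies: 14 − 1 = 13.
R3 applies (level before this adjustment is 13 ≥ 4, so +3): 13 + 3 = 16.
R4 applies (level before this adjustment is 16 ≥ 15, so +4): 16 + 4 = 20.
R5 applies: 20 − 2 = 18.
R6 applies: 18 + 4 = 22.
Level 22 exceeds the maximum of 20; capped at 20.
Final offense level: 20.
Criminal history: 4 prior points → Category Minimal (0-7).
Level 20 falls in the 18-20 band.
Grid: Level 18-20 × Category Minimal = 60-71 months.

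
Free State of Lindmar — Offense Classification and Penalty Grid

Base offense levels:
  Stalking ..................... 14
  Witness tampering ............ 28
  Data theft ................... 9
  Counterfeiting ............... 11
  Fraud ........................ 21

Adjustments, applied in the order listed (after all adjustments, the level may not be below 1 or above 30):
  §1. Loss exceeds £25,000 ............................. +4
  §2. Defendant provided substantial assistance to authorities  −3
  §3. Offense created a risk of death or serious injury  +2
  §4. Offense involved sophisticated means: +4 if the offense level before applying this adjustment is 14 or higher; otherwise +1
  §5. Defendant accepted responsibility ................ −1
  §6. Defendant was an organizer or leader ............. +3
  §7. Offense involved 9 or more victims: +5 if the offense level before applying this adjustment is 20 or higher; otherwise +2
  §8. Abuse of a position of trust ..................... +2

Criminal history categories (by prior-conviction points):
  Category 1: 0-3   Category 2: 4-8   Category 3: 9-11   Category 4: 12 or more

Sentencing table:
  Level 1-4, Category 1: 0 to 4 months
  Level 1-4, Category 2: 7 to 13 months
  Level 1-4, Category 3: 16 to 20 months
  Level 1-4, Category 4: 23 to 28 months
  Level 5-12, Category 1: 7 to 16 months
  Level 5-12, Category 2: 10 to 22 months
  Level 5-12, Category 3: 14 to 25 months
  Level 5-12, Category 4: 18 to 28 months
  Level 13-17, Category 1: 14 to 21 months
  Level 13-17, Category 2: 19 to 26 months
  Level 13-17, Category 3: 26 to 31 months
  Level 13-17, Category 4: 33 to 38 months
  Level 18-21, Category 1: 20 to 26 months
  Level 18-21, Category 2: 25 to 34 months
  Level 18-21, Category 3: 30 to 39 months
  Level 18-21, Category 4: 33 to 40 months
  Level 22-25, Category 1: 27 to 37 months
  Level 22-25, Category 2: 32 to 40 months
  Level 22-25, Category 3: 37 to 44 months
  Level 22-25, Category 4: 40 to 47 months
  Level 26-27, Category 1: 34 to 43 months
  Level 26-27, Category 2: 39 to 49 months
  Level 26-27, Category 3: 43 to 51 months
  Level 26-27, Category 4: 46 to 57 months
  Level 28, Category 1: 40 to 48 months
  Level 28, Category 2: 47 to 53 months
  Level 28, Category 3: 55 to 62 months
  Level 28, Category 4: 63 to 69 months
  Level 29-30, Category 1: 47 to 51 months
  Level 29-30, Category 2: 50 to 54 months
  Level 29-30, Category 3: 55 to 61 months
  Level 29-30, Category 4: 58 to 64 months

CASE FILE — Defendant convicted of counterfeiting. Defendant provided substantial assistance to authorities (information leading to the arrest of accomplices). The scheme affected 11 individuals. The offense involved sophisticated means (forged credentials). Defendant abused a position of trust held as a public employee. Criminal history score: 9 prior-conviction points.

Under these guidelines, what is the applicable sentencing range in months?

26-31 months

Base offense level for counterfeiting: 11.
§1 does not apply.
§2 applies: 11 − 3 = 8.
§3 does not apply.
§4 applies (level before this adjustment is 8 < 14, so +1): 8 + 1 = 9.
§7 applies (level before this adjustment is 9 < 20, so +2): 9 + 2 = 11.
§8 applies: 11 + 2 = 13.
Final offense level: 13.
Criminal history: 9 prior points → Category 3 (9-11).
Level 13 falls in the 13-17 band.
Grid: Level 13-17 × Category 3 = 26-31 months.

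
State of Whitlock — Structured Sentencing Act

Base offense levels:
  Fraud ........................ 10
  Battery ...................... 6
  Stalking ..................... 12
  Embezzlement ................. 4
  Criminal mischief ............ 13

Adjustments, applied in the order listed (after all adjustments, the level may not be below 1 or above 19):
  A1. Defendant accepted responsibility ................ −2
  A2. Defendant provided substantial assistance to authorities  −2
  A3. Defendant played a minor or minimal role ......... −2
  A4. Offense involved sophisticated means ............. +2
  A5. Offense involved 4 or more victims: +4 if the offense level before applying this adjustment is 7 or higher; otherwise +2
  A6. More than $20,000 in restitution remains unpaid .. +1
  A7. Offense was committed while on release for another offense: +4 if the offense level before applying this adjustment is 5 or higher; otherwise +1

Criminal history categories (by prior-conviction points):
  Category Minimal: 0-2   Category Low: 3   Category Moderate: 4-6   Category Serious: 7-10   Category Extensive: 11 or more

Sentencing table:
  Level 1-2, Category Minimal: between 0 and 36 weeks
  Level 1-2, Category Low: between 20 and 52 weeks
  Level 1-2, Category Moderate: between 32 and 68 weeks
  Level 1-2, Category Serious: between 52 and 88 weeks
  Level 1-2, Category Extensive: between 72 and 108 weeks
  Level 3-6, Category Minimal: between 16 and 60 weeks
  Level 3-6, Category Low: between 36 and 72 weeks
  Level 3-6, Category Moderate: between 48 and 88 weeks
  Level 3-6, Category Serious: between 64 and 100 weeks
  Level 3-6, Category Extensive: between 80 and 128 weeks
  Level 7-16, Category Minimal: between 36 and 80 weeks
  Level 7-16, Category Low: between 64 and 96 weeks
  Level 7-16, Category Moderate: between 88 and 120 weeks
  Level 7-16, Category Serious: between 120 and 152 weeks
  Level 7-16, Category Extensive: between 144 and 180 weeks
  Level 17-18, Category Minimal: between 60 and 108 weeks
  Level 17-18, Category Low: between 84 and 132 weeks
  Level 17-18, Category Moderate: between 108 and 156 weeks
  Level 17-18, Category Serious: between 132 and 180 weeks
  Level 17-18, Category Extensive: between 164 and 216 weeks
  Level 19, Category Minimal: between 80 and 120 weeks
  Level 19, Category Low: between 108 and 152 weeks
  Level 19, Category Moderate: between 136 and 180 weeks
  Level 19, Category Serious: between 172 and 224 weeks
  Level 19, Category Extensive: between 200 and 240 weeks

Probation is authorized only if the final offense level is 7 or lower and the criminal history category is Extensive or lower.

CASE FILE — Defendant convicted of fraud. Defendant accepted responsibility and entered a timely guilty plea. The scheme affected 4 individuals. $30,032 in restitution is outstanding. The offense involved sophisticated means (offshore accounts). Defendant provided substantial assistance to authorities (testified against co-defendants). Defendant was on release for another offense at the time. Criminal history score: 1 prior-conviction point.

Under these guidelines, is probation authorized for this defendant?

No

Base offense level for fraud: 10.
A1 applies: 10 − 2 = 8.
A2 applies: 8 − 2 = 6.
A3 does not apply.
A4 applies: 6 + 2 = 8.
A5 applies (level before this adjustment is 8 ≥ 7, so +4): 8 + 4 = 12.
A6 applies: 12 + 1 = 13.
A7 applies (level before this adjustment is 13 ≥ 5, so +4): 13 + 4 = 17.
Final offense level: 17.
Criminal history: 1 prior point → Category Minimal (0-2).
Level 17 falls in the 17-18 band.
Grid: Level 17-18 × Category Minimal = 60-108 weeks.
Probation check: level 17 > 7 and category Minimal ≤ Extensive → not eligible.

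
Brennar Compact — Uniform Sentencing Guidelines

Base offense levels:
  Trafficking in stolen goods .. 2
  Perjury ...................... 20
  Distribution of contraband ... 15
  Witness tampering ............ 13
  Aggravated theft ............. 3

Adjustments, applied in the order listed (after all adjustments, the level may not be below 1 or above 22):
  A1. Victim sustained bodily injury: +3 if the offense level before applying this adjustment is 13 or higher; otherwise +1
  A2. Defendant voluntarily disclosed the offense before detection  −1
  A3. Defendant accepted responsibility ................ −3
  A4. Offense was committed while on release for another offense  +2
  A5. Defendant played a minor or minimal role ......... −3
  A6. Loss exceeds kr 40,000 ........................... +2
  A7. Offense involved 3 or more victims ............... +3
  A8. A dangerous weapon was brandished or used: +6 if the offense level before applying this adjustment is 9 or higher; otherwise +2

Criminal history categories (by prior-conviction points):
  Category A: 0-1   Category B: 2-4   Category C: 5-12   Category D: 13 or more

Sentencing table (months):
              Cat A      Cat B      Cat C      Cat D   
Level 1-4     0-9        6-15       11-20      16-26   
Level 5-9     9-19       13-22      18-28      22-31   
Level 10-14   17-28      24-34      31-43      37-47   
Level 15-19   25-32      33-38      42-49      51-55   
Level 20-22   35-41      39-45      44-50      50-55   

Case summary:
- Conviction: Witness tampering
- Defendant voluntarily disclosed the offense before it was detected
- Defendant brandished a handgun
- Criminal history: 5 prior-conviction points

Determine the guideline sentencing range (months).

Base offense level for witness tampering: 13.
A2 applies: 13 − 1 = 12.
A4 does not apply.
A5 does not apply.
A6 does not apply.
A7 does not apply.
A8 applies (level before this adjustment is 12 ≥ 9, so +6): 12 + 6 = 18.
Final offense level: 18.
Criminal history: 5 prior points → Category C (5-12).
Level 18 falls in the 15-19 band.
Grid: Level 15-19 × Category C = 42-49 months.

42-49 months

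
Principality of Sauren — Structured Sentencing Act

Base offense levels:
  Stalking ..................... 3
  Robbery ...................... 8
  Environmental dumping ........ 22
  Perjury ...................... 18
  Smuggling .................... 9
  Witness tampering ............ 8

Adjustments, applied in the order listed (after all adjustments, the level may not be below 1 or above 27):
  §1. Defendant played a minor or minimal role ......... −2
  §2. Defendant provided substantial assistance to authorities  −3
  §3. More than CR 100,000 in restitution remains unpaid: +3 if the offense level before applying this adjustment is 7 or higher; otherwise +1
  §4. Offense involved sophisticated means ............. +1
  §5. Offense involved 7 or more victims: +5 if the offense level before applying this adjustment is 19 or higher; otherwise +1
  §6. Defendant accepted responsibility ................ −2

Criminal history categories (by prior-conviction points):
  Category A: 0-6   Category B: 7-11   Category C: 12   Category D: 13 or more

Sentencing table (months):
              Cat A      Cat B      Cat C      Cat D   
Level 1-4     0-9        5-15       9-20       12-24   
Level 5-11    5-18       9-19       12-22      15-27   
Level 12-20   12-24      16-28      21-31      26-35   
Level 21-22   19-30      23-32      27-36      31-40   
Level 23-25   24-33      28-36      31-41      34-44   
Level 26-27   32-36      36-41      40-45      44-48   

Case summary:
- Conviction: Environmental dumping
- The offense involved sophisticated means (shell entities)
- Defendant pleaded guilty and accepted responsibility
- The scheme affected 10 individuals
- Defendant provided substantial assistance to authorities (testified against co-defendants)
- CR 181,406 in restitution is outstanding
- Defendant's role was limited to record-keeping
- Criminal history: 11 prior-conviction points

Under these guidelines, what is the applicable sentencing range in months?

28-36 months

Base offense level for environmental dumping: 22.
§1 applies: 22 − 2 = 20.
§2 applies: 20 − 3 = 17.
§3 applies (level before this adjustment is 17 ≥ 7, so +3): 17 + 3 = 20.
§4 applies: 20 + 1 = 21.
§5 applies (level before this adjustment is 21 ≥ 19, so +5): 21 + 5 = 26.
§6 applies: 26 − 2 = 24.
Final offense level: 24.
Criminal history: 11 prior points → Category B (7-11).
Level 24 falls in the 23-25 band.
Grid: Level 23-25 × Category B = 28-36 months.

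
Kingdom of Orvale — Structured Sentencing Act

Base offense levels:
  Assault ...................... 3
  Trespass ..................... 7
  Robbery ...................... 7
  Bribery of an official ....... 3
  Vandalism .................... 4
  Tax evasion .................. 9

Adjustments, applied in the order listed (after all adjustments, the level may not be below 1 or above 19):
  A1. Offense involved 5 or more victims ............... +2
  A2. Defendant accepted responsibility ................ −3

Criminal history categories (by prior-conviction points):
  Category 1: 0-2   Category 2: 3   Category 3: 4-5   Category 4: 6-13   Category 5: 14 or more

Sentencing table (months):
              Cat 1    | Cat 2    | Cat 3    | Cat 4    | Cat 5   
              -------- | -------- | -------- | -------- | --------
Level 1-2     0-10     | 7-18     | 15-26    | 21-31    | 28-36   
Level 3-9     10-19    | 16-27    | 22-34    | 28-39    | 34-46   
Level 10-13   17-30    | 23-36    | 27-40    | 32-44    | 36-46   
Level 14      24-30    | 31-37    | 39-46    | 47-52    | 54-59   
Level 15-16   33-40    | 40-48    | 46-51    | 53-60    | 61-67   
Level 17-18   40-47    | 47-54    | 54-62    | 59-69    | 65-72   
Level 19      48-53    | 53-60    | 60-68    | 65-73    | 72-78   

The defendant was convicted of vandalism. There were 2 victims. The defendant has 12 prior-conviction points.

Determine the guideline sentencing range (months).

Base offense level for vandalism: 4.
Final offense level: 4.
Criminal history: 12 prior points → Category 4 (6-13).
Level 4 falls in the 3-9 band.
Grid: Level 3-9 × Category 4 = 28-39 months.

28-39 months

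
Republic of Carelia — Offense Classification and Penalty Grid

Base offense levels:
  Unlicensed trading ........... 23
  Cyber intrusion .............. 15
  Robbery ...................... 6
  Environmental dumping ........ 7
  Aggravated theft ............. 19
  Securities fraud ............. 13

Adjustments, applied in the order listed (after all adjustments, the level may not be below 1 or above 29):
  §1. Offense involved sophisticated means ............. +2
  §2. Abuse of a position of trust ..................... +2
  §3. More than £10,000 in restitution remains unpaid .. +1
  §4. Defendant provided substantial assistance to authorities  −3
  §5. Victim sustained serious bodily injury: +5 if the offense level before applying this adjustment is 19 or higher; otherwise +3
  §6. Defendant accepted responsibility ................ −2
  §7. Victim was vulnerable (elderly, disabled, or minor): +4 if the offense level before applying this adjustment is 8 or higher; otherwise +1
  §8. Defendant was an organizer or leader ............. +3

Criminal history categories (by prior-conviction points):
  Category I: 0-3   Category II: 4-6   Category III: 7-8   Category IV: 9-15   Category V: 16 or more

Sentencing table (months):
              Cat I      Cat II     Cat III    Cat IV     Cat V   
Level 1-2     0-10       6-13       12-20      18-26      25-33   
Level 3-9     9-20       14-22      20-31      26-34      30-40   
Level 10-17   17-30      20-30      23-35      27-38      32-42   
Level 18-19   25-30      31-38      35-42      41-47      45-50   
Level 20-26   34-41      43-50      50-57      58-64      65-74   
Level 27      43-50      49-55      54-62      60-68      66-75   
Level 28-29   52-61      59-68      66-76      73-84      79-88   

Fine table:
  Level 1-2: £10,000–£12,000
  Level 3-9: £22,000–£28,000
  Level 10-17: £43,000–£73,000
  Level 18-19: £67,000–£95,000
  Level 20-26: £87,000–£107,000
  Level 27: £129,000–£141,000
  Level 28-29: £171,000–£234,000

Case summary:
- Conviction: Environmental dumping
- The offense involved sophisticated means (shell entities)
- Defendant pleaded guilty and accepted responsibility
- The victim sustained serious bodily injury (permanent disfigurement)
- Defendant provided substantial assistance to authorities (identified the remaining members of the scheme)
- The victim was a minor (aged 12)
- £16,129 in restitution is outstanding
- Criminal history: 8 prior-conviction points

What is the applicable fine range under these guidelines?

Base offense level for environmental dumping: 7.
§1 applies: 7 + 2 = 9.
§3 applies: 9 + 1 = 10.
§4 applies: 10 − 3 = 7.
§5 applies (level before this adjustment is 7 < 19, so +3): 7 + 3 = 10.
§6 applies: 10 − 2 = 8.
§7 applies (level before this adjustment is 8 ≥ 8, so +4): 8 + 4 = 12.
Final offense level: 12.
Level 12 falls in the 10-17 band.
Fine table: Level 10-17 → £43,000–£73,000.

£43,000–£73,000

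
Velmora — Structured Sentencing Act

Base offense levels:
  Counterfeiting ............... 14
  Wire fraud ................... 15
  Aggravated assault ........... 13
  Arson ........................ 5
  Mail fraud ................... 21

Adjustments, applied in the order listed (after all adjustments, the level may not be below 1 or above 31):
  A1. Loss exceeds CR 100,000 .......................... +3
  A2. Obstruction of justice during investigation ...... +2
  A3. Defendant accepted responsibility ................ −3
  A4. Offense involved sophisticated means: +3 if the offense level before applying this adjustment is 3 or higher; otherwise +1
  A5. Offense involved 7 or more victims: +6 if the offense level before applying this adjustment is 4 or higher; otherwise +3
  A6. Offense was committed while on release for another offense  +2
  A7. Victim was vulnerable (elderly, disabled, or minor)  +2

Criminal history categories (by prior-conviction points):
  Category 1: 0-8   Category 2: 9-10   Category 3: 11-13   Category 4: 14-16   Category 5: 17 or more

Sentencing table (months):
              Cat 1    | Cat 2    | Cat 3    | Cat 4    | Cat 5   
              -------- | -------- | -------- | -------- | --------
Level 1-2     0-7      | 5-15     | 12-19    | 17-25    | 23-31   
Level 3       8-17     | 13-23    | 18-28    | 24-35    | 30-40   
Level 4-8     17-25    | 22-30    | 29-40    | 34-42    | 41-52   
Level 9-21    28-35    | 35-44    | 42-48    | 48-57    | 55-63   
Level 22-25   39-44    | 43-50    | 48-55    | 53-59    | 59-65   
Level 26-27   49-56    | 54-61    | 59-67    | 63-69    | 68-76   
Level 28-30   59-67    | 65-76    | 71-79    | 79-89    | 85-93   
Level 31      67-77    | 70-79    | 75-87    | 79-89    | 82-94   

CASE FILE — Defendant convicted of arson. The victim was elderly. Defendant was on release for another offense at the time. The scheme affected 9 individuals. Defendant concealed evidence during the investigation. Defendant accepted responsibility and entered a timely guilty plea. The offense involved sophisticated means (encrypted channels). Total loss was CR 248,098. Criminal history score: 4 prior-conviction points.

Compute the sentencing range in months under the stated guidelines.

Base offense level for arson: 5.
A1 applies: 5 + 3 = 8.
A2 applies: 8 + 2 = 10.
A3 applies: 10 − 3 = 7.
A4 applies (level before this adjustment is 7 ≥ 3, so +3): 7 + 3 = 10.
A5 applies (level before this adjustment is 10 ≥ 4, so +6): 10 + 6 = 16.
A6 applies: 16 + 2 = 18.
A7 applies: 18 + 2 = 20.
Final offense level: 20.
Criminal history: 4 prior points → Category 1 (0-8).
Level 20 falls in the 9-21 band.
Grid: Level 9-21 × Category 1 = 28-35 months.

28-35 months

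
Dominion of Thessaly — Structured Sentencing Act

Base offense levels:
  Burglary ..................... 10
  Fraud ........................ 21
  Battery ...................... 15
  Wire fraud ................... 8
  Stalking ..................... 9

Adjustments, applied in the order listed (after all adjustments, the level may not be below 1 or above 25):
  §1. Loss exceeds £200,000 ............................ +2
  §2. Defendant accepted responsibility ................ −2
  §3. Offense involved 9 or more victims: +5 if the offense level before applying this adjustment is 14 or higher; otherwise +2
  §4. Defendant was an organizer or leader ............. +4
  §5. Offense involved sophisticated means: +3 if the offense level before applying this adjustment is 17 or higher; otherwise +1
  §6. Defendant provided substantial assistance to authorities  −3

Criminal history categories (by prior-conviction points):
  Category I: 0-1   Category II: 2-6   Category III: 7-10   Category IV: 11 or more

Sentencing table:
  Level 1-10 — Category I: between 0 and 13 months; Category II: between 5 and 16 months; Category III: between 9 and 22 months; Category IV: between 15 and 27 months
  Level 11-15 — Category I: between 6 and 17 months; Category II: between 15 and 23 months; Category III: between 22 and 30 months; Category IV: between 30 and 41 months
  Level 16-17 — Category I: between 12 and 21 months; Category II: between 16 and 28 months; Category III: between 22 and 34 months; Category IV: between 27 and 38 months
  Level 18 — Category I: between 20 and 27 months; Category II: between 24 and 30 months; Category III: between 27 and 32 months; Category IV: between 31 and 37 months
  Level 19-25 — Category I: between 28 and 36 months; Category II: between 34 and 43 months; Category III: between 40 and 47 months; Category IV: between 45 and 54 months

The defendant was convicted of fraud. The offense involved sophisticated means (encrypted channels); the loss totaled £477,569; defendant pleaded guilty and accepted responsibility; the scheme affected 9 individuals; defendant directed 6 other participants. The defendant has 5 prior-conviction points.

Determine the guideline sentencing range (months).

Base offense level for fraud: 21.
§1 applies: 21 + 2 = 23.
§2 applies: 23 − 2 = 21.
§3 applies (level before this adjustment is 21 ≥ 14, so +5): 21 + 5 = 26.
§4 applies: 26 + 4 = 30.
§5 applies (level before this adjustment is 30 ≥ 17, so +3): 30 + 3 = 33.
Level 33 exceeds the maximum of 25; capped at 25.
Final offense level: 25.
Criminal history: 5 prior points → Category II (2-6).
Level 25 falls in the 19-25 band.
Grid: Level 19-25 × Category II = 34-43 months.

34-43 months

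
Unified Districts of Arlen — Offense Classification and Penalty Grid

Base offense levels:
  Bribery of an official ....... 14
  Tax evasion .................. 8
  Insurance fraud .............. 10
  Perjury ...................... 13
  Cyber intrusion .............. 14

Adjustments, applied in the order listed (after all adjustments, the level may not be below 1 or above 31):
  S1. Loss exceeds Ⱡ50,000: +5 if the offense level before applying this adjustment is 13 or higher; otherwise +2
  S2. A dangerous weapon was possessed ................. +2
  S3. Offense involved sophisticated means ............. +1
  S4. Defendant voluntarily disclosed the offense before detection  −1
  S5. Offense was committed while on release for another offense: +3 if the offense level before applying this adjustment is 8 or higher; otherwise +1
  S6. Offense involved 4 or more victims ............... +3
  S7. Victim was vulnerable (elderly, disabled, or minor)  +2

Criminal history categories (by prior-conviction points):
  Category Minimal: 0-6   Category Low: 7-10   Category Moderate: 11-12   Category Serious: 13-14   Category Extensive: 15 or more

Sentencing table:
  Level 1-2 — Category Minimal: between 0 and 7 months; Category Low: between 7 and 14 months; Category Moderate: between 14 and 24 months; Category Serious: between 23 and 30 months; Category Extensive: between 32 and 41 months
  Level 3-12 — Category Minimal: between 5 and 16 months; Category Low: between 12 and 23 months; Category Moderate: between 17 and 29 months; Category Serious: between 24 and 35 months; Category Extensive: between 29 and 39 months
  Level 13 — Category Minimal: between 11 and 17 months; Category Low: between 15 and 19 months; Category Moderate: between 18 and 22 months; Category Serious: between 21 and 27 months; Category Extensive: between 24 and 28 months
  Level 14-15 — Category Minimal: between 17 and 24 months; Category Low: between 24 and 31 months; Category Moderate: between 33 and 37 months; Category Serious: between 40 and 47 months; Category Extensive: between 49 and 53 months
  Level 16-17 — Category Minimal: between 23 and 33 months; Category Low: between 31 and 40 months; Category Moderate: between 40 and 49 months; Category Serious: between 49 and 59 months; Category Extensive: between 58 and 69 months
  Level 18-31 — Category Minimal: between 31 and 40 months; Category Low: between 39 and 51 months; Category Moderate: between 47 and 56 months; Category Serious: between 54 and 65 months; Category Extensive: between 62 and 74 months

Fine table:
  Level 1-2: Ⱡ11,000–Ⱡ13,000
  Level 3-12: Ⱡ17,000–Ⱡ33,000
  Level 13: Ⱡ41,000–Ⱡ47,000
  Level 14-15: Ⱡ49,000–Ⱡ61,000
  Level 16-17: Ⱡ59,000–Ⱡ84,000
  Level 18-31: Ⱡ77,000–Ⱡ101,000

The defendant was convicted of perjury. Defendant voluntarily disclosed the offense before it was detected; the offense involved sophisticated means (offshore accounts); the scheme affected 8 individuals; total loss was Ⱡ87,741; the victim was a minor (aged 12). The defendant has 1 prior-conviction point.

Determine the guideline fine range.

Ⱡ77,000–Ⱡ101,000

Base offense level for perjury: 13.
S1 applies (level before this adjustment is 13 ≥ 13, so +5): 13 + 5 = 18.
S3 applies: 18 + 1 = 19.
S4 applies: 19 − 1 = 18.
S6 applies: 18 + 3 = 21.
S7 applies: 21 + 2 = 23.
Final offense level: 23.
Level 23 falls in the 18-31 band.
Fine table: Level 18-31 → Ⱡ77,000–Ⱡ101,000.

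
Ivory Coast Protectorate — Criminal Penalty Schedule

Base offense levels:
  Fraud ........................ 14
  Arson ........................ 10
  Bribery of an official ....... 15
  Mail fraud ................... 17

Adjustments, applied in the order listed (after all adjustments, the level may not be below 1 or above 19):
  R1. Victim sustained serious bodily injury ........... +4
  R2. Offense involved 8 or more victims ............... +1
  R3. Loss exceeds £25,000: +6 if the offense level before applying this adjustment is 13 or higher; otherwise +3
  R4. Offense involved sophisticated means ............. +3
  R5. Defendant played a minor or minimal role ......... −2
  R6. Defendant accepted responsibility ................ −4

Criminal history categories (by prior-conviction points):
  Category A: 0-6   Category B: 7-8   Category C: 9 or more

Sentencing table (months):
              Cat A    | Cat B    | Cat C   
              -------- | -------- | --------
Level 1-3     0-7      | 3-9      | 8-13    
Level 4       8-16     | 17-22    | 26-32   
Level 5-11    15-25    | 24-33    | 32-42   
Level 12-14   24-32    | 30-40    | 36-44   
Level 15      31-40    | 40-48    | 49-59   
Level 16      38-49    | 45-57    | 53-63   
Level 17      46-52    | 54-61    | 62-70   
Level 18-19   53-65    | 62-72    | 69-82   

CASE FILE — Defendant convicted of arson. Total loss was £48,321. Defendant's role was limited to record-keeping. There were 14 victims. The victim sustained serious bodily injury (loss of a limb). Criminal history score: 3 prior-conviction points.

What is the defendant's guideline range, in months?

53-65 months

Base offense level for arson: 10.
R1 applies: 10 + 4 = 14.
R2 applies: 14 + 1 = 15.
R3 applies (level before this adjustment is 15 ≥ 13, so +6): 15 + 6 = 21.
R4 does not apply.
R5 applies: 21 − 2 = 19.
Final offense level: 19.
Criminal history: 3 prior points → Category A (0-6).
Level 19 falls in the 18-19 band.
Grid: Level 18-19 × Category A = 53-65 months.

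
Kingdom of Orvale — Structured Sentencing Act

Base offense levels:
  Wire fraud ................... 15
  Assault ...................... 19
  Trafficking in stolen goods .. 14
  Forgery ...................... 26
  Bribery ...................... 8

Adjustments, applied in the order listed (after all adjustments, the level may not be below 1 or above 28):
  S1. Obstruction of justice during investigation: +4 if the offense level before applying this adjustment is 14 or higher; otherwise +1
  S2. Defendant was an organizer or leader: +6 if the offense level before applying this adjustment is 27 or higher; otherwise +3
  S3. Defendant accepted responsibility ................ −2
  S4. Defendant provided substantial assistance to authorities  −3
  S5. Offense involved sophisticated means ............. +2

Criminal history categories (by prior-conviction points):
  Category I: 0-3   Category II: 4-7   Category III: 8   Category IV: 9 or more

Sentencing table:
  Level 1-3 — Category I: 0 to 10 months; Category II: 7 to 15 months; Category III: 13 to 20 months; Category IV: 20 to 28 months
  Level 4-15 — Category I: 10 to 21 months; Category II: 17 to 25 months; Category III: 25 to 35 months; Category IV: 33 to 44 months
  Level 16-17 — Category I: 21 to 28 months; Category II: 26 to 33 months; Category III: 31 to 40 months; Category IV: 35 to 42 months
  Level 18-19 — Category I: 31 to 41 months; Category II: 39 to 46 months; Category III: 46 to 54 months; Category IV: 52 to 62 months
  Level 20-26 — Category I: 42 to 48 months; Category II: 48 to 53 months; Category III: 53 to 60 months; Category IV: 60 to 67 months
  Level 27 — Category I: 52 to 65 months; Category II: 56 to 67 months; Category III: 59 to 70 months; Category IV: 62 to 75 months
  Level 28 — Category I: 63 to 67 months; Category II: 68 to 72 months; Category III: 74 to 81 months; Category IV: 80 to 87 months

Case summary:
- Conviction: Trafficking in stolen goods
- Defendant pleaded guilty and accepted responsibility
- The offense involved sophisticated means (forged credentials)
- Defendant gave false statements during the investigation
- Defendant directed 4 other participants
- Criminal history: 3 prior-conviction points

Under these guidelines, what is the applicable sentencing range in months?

Base offense level for trafficking in stolen goods: 14.
S1 applies (level before this adjustment is 14 ≥ 14, so +4): 14 + 4 = 18.
S2 applies (level before this adjustment is 18 < 27, so +3): 18 + 3 = 21.
S3 applies: 21 − 2 = 19.
S4 does not apply.
S5 applies: 19 + 2 = 21.
Final offense level: 21.
Criminal history: 3 prior points → Category I (0-3).
Level 21 falls in the 20-26 band.
Grid: Level 20-26 × Category I = 42-48 months.

42-48 months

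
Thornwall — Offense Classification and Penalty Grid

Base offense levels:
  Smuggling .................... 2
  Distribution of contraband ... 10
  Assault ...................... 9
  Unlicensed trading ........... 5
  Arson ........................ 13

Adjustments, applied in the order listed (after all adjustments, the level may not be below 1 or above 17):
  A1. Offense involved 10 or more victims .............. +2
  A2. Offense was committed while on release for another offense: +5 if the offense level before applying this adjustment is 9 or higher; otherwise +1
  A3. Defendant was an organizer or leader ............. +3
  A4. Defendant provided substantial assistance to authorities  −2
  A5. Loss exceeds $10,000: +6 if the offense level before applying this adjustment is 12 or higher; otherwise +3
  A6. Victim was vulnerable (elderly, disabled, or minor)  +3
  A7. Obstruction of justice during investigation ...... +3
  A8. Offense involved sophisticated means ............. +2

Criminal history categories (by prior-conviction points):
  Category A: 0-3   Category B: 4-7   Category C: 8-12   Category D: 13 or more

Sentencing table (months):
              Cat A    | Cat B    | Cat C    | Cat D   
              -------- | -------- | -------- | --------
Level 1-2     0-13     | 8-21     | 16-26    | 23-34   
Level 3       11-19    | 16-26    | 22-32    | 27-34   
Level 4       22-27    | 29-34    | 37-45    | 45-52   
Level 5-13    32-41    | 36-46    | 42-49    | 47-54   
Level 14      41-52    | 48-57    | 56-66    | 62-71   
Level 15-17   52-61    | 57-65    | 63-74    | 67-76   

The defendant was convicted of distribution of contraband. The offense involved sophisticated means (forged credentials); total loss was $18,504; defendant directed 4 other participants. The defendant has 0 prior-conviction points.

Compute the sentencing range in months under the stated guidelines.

52-61 months

Base offense level for distribution of contraband: 10.
A1 does not apply.
A3 applies: 10 + 3 = 13.
A5 applies (level before this adjustment is 13 ≥ 12, so +6): 13 + 6 = 19.
A8 applies: 19 + 2 = 21.
Level 21 exceeds the maximum of 17; capped at 17.
Final offense level: 17.
Criminal history: 0 prior points → Category A (0-3).
Level 17 falls in the 15-17 band.
Grid: Level 15-17 × Category A = 52-61 months.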